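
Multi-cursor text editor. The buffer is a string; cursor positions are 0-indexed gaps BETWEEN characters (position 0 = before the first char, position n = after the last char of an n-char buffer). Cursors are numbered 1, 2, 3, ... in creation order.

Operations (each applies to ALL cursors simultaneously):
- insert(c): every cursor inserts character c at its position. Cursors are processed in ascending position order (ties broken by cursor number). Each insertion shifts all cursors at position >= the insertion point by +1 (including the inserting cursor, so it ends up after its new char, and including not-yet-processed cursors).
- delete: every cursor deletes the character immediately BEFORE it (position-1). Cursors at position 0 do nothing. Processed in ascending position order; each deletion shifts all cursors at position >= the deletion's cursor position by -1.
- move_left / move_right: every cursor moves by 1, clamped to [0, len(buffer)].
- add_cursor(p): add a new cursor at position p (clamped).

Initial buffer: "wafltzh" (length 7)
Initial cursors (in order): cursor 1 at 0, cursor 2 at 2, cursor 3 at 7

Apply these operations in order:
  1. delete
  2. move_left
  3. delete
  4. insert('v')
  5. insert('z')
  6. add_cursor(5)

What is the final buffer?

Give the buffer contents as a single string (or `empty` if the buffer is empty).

Answer: vvzzwflvzz

Derivation:
After op 1 (delete): buffer="wfltz" (len 5), cursors c1@0 c2@1 c3@5, authorship .....
After op 2 (move_left): buffer="wfltz" (len 5), cursors c1@0 c2@0 c3@4, authorship .....
After op 3 (delete): buffer="wflz" (len 4), cursors c1@0 c2@0 c3@3, authorship ....
After op 4 (insert('v')): buffer="vvwflvz" (len 7), cursors c1@2 c2@2 c3@6, authorship 12...3.
After op 5 (insert('z')): buffer="vvzzwflvzz" (len 10), cursors c1@4 c2@4 c3@9, authorship 1212...33.
After op 6 (add_cursor(5)): buffer="vvzzwflvzz" (len 10), cursors c1@4 c2@4 c4@5 c3@9, authorship 1212...33.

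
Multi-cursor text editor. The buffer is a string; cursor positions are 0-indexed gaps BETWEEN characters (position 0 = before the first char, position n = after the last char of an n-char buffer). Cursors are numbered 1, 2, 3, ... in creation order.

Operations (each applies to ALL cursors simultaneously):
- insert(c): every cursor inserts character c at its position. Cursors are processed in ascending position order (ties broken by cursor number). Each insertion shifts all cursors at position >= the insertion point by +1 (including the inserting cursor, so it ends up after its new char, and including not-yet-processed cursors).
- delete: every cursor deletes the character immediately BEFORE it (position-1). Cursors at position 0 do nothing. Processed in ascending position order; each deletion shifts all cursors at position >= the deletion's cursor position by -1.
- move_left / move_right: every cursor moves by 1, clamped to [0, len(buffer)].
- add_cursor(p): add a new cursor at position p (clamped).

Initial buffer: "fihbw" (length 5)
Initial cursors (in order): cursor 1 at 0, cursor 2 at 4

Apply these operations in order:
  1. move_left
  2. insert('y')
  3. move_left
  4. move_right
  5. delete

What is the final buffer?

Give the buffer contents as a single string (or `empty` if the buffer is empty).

Answer: fihbw

Derivation:
After op 1 (move_left): buffer="fihbw" (len 5), cursors c1@0 c2@3, authorship .....
After op 2 (insert('y')): buffer="yfihybw" (len 7), cursors c1@1 c2@5, authorship 1...2..
After op 3 (move_left): buffer="yfihybw" (len 7), cursors c1@0 c2@4, authorship 1...2..
After op 4 (move_right): buffer="yfihybw" (len 7), cursors c1@1 c2@5, authorship 1...2..
After op 5 (delete): buffer="fihbw" (len 5), cursors c1@0 c2@3, authorship .....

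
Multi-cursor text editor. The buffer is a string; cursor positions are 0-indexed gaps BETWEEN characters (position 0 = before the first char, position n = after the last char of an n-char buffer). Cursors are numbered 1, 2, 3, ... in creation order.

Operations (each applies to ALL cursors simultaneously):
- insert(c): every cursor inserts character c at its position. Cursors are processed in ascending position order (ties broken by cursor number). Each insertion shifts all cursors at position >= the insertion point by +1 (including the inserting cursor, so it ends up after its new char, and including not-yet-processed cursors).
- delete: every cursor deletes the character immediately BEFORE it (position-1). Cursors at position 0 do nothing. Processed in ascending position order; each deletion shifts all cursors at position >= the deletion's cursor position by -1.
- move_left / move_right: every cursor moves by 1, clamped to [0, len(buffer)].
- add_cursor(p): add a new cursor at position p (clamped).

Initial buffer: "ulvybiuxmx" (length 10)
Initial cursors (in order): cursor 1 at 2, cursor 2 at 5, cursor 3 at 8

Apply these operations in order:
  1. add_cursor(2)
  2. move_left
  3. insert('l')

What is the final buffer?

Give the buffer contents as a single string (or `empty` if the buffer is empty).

Answer: ulllvylbiulxmx

Derivation:
After op 1 (add_cursor(2)): buffer="ulvybiuxmx" (len 10), cursors c1@2 c4@2 c2@5 c3@8, authorship ..........
After op 2 (move_left): buffer="ulvybiuxmx" (len 10), cursors c1@1 c4@1 c2@4 c3@7, authorship ..........
After op 3 (insert('l')): buffer="ulllvylbiulxmx" (len 14), cursors c1@3 c4@3 c2@7 c3@11, authorship .14...2...3...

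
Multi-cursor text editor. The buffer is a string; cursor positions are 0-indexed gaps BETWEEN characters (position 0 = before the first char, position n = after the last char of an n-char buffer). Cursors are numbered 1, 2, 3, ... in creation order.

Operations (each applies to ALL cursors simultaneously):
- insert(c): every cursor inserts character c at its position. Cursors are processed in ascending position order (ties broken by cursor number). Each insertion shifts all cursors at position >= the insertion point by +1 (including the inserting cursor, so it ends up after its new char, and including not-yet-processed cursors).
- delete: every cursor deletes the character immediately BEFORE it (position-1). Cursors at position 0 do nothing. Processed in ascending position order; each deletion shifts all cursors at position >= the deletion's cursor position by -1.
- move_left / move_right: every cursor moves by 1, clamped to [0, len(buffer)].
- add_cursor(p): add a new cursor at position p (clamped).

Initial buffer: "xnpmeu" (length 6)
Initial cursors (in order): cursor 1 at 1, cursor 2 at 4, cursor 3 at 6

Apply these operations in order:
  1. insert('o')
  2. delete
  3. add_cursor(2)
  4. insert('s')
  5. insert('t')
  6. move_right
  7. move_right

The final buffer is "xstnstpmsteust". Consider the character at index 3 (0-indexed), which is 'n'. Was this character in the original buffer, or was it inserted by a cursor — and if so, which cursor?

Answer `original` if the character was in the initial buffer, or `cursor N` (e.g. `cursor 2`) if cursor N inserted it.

After op 1 (insert('o')): buffer="xonpmoeuo" (len 9), cursors c1@2 c2@6 c3@9, authorship .1...2..3
After op 2 (delete): buffer="xnpmeu" (len 6), cursors c1@1 c2@4 c3@6, authorship ......
After op 3 (add_cursor(2)): buffer="xnpmeu" (len 6), cursors c1@1 c4@2 c2@4 c3@6, authorship ......
After op 4 (insert('s')): buffer="xsnspmseus" (len 10), cursors c1@2 c4@4 c2@7 c3@10, authorship .1.4..2..3
After op 5 (insert('t')): buffer="xstnstpmsteust" (len 14), cursors c1@3 c4@6 c2@10 c3@14, authorship .11.44..22..33
After op 6 (move_right): buffer="xstnstpmsteust" (len 14), cursors c1@4 c4@7 c2@11 c3@14, authorship .11.44..22..33
After op 7 (move_right): buffer="xstnstpmsteust" (len 14), cursors c1@5 c4@8 c2@12 c3@14, authorship .11.44..22..33
Authorship (.=original, N=cursor N): . 1 1 . 4 4 . . 2 2 . . 3 3
Index 3: author = original

Answer: original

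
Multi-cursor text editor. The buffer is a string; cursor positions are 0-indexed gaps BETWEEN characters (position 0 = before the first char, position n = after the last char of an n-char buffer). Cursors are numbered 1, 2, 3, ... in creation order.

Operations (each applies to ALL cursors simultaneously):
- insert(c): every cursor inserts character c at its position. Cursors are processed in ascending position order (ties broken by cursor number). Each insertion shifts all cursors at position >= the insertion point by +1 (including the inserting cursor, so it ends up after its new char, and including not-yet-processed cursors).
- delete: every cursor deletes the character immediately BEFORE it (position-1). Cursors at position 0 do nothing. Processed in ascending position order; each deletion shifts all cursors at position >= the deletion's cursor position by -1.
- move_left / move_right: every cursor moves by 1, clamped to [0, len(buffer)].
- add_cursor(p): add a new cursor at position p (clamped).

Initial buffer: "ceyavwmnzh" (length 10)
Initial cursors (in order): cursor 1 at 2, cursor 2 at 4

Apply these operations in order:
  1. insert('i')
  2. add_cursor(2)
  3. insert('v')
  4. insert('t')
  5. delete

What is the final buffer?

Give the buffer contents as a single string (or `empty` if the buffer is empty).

After op 1 (insert('i')): buffer="ceiyaivwmnzh" (len 12), cursors c1@3 c2@6, authorship ..1..2......
After op 2 (add_cursor(2)): buffer="ceiyaivwmnzh" (len 12), cursors c3@2 c1@3 c2@6, authorship ..1..2......
After op 3 (insert('v')): buffer="cevivyaivvwmnzh" (len 15), cursors c3@3 c1@5 c2@9, authorship ..311..22......
After op 4 (insert('t')): buffer="cevtivtyaivtvwmnzh" (len 18), cursors c3@4 c1@7 c2@12, authorship ..33111..222......
After op 5 (delete): buffer="cevivyaivvwmnzh" (len 15), cursors c3@3 c1@5 c2@9, authorship ..311..22......

Answer: cevivyaivvwmnzh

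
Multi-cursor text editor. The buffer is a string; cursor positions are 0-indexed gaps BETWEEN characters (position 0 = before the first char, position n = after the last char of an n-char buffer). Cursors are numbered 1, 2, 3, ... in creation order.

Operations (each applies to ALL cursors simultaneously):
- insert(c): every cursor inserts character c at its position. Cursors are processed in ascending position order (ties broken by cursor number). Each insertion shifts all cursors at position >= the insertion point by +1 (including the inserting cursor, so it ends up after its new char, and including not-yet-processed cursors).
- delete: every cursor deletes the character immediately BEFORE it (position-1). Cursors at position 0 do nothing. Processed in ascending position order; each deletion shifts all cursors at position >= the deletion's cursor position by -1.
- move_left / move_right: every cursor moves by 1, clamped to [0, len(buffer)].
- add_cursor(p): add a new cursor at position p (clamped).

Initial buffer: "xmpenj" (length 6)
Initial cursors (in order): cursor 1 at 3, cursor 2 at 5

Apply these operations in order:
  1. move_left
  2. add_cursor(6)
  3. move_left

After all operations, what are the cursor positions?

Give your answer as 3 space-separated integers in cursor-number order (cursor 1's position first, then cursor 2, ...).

Answer: 1 3 5

Derivation:
After op 1 (move_left): buffer="xmpenj" (len 6), cursors c1@2 c2@4, authorship ......
After op 2 (add_cursor(6)): buffer="xmpenj" (len 6), cursors c1@2 c2@4 c3@6, authorship ......
After op 3 (move_left): buffer="xmpenj" (len 6), cursors c1@1 c2@3 c3@5, authorship ......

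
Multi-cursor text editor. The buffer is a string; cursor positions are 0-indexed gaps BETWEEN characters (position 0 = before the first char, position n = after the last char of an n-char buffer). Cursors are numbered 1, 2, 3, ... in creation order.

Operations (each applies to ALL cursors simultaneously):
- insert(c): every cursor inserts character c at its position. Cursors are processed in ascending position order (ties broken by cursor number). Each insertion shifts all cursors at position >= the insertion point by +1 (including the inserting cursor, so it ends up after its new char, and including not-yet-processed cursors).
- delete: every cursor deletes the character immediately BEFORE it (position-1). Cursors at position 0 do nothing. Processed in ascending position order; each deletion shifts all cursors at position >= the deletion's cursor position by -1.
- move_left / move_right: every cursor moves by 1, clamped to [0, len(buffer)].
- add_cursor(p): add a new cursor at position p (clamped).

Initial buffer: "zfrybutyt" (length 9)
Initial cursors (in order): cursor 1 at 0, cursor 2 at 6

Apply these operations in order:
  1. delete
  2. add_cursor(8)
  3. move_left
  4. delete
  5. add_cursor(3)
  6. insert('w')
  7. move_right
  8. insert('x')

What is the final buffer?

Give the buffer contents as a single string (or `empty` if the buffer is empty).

After op 1 (delete): buffer="zfrybtyt" (len 8), cursors c1@0 c2@5, authorship ........
After op 2 (add_cursor(8)): buffer="zfrybtyt" (len 8), cursors c1@0 c2@5 c3@8, authorship ........
After op 3 (move_left): buffer="zfrybtyt" (len 8), cursors c1@0 c2@4 c3@7, authorship ........
After op 4 (delete): buffer="zfrbtt" (len 6), cursors c1@0 c2@3 c3@5, authorship ......
After op 5 (add_cursor(3)): buffer="zfrbtt" (len 6), cursors c1@0 c2@3 c4@3 c3@5, authorship ......
After op 6 (insert('w')): buffer="wzfrwwbtwt" (len 10), cursors c1@1 c2@6 c4@6 c3@9, authorship 1...24..3.
After op 7 (move_right): buffer="wzfrwwbtwt" (len 10), cursors c1@2 c2@7 c4@7 c3@10, authorship 1...24..3.
After op 8 (insert('x')): buffer="wzxfrwwbxxtwtx" (len 14), cursors c1@3 c2@10 c4@10 c3@14, authorship 1.1..24.24.3.3

Answer: wzxfrwwbxxtwtx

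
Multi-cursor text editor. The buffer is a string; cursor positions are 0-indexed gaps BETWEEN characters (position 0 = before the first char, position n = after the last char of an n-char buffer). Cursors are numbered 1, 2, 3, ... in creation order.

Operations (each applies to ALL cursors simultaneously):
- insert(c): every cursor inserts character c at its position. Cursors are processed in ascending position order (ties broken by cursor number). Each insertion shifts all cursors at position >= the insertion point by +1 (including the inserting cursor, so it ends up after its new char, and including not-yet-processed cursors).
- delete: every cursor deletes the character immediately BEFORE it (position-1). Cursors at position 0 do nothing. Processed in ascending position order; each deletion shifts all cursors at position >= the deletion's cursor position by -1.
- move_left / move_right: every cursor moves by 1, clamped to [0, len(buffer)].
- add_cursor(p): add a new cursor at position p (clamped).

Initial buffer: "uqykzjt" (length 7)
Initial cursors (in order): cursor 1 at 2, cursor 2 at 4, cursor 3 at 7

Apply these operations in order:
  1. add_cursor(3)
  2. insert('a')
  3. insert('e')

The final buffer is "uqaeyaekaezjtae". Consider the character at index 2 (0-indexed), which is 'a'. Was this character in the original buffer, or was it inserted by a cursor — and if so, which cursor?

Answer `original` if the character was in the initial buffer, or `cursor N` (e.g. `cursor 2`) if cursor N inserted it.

Answer: cursor 1

Derivation:
After op 1 (add_cursor(3)): buffer="uqykzjt" (len 7), cursors c1@2 c4@3 c2@4 c3@7, authorship .......
After op 2 (insert('a')): buffer="uqayakazjta" (len 11), cursors c1@3 c4@5 c2@7 c3@11, authorship ..1.4.2...3
After op 3 (insert('e')): buffer="uqaeyaekaezjtae" (len 15), cursors c1@4 c4@7 c2@10 c3@15, authorship ..11.44.22...33
Authorship (.=original, N=cursor N): . . 1 1 . 4 4 . 2 2 . . . 3 3
Index 2: author = 1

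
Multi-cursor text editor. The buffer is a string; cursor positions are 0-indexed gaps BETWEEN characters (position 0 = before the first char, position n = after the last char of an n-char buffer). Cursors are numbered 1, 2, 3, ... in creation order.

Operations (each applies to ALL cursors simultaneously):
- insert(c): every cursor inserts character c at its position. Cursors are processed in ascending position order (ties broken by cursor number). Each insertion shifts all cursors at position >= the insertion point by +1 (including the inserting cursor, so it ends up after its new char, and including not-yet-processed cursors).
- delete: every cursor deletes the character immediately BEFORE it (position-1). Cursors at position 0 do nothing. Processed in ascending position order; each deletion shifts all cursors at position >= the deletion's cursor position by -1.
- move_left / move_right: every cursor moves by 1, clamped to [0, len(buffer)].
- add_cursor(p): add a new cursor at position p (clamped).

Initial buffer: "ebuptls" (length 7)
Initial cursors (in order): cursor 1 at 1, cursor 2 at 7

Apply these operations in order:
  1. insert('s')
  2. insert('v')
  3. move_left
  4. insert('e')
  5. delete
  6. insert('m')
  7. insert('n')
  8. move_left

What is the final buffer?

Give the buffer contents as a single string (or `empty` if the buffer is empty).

Answer: esmnvbuptlssmnv

Derivation:
After op 1 (insert('s')): buffer="esbuptlss" (len 9), cursors c1@2 c2@9, authorship .1......2
After op 2 (insert('v')): buffer="esvbuptlssv" (len 11), cursors c1@3 c2@11, authorship .11......22
After op 3 (move_left): buffer="esvbuptlssv" (len 11), cursors c1@2 c2@10, authorship .11......22
After op 4 (insert('e')): buffer="esevbuptlssev" (len 13), cursors c1@3 c2@12, authorship .111......222
After op 5 (delete): buffer="esvbuptlssv" (len 11), cursors c1@2 c2@10, authorship .11......22
After op 6 (insert('m')): buffer="esmvbuptlssmv" (len 13), cursors c1@3 c2@12, authorship .111......222
After op 7 (insert('n')): buffer="esmnvbuptlssmnv" (len 15), cursors c1@4 c2@14, authorship .1111......2222
After op 8 (move_left): buffer="esmnvbuptlssmnv" (len 15), cursors c1@3 c2@13, authorship .1111......2222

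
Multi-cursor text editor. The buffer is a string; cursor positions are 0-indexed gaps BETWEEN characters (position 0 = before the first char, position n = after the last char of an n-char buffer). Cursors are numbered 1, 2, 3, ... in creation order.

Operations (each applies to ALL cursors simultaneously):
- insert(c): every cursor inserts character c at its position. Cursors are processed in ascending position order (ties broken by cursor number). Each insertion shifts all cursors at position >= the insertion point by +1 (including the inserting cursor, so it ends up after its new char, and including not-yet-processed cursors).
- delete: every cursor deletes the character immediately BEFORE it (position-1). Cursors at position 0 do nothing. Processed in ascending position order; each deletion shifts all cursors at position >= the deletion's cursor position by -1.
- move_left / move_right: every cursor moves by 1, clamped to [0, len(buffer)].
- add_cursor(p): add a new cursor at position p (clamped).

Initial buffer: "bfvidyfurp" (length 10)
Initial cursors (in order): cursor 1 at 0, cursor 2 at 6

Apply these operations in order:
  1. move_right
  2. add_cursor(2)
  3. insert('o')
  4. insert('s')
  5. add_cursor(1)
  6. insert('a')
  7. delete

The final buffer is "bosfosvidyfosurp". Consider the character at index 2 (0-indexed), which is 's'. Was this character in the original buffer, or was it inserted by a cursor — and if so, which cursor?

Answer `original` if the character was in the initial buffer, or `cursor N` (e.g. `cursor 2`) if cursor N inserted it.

Answer: cursor 1

Derivation:
After op 1 (move_right): buffer="bfvidyfurp" (len 10), cursors c1@1 c2@7, authorship ..........
After op 2 (add_cursor(2)): buffer="bfvidyfurp" (len 10), cursors c1@1 c3@2 c2@7, authorship ..........
After op 3 (insert('o')): buffer="bofovidyfourp" (len 13), cursors c1@2 c3@4 c2@10, authorship .1.3.....2...
After op 4 (insert('s')): buffer="bosfosvidyfosurp" (len 16), cursors c1@3 c3@6 c2@13, authorship .11.33.....22...
After op 5 (add_cursor(1)): buffer="bosfosvidyfosurp" (len 16), cursors c4@1 c1@3 c3@6 c2@13, authorship .11.33.....22...
After op 6 (insert('a')): buffer="baosafosavidyfosaurp" (len 20), cursors c4@2 c1@5 c3@9 c2@17, authorship .4111.333.....222...
After op 7 (delete): buffer="bosfosvidyfosurp" (len 16), cursors c4@1 c1@3 c3@6 c2@13, authorship .11.33.....22...
Authorship (.=original, N=cursor N): . 1 1 . 3 3 . . . . . 2 2 . . .
Index 2: author = 1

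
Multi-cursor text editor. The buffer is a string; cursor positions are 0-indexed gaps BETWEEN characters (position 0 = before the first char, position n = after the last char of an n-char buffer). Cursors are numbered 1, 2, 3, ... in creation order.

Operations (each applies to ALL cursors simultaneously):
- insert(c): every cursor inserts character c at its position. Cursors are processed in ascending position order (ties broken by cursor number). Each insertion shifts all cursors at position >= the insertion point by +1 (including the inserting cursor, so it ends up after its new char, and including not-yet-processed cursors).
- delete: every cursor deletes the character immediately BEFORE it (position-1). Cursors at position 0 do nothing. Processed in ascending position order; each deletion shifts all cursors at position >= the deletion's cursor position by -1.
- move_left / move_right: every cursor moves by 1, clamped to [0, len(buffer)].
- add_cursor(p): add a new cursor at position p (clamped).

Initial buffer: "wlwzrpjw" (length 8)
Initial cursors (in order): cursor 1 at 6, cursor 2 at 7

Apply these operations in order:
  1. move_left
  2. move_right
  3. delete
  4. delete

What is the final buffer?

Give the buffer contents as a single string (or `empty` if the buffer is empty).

Answer: wlww

Derivation:
After op 1 (move_left): buffer="wlwzrpjw" (len 8), cursors c1@5 c2@6, authorship ........
After op 2 (move_right): buffer="wlwzrpjw" (len 8), cursors c1@6 c2@7, authorship ........
After op 3 (delete): buffer="wlwzrw" (len 6), cursors c1@5 c2@5, authorship ......
After op 4 (delete): buffer="wlww" (len 4), cursors c1@3 c2@3, authorship ....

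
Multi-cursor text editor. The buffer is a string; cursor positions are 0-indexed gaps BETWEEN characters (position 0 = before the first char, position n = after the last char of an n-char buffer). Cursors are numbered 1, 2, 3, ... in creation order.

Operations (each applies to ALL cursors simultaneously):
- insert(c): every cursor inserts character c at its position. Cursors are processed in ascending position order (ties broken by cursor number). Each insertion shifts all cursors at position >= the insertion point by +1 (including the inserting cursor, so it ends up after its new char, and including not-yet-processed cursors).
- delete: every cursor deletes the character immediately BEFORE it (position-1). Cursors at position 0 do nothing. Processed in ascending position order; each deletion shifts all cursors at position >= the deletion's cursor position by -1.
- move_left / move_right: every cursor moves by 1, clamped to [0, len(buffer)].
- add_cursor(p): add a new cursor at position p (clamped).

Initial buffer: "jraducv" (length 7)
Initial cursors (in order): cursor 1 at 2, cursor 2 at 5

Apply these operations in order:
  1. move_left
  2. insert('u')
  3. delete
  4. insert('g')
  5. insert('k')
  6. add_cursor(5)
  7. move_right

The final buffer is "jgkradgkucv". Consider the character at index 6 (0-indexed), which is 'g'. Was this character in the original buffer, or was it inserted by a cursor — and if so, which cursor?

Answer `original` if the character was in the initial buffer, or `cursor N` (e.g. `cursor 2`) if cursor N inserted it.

After op 1 (move_left): buffer="jraducv" (len 7), cursors c1@1 c2@4, authorship .......
After op 2 (insert('u')): buffer="juraduucv" (len 9), cursors c1@2 c2@6, authorship .1...2...
After op 3 (delete): buffer="jraducv" (len 7), cursors c1@1 c2@4, authorship .......
After op 4 (insert('g')): buffer="jgradgucv" (len 9), cursors c1@2 c2@6, authorship .1...2...
After op 5 (insert('k')): buffer="jgkradgkucv" (len 11), cursors c1@3 c2@8, authorship .11...22...
After op 6 (add_cursor(5)): buffer="jgkradgkucv" (len 11), cursors c1@3 c3@5 c2@8, authorship .11...22...
After op 7 (move_right): buffer="jgkradgkucv" (len 11), cursors c1@4 c3@6 c2@9, authorship .11...22...
Authorship (.=original, N=cursor N): . 1 1 . . . 2 2 . . .
Index 6: author = 2

Answer: cursor 2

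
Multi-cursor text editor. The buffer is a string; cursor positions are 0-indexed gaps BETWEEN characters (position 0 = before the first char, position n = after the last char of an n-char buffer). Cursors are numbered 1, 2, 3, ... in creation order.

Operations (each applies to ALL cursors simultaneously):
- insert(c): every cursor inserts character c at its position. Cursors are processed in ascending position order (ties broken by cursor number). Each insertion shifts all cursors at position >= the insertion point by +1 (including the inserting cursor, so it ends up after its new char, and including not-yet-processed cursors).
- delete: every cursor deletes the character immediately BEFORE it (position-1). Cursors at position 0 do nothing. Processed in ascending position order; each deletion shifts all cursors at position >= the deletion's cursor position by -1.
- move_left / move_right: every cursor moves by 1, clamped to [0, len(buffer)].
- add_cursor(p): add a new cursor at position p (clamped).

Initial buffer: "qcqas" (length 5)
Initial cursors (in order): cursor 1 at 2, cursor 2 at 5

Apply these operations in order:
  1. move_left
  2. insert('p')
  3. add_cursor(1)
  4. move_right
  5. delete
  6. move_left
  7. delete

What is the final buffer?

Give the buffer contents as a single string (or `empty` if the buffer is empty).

Answer: qqp

Derivation:
After op 1 (move_left): buffer="qcqas" (len 5), cursors c1@1 c2@4, authorship .....
After op 2 (insert('p')): buffer="qpcqaps" (len 7), cursors c1@2 c2@6, authorship .1...2.
After op 3 (add_cursor(1)): buffer="qpcqaps" (len 7), cursors c3@1 c1@2 c2@6, authorship .1...2.
After op 4 (move_right): buffer="qpcqaps" (len 7), cursors c3@2 c1@3 c2@7, authorship .1...2.
After op 5 (delete): buffer="qqap" (len 4), cursors c1@1 c3@1 c2@4, authorship ...2
After op 6 (move_left): buffer="qqap" (len 4), cursors c1@0 c3@0 c2@3, authorship ...2
After op 7 (delete): buffer="qqp" (len 3), cursors c1@0 c3@0 c2@2, authorship ..2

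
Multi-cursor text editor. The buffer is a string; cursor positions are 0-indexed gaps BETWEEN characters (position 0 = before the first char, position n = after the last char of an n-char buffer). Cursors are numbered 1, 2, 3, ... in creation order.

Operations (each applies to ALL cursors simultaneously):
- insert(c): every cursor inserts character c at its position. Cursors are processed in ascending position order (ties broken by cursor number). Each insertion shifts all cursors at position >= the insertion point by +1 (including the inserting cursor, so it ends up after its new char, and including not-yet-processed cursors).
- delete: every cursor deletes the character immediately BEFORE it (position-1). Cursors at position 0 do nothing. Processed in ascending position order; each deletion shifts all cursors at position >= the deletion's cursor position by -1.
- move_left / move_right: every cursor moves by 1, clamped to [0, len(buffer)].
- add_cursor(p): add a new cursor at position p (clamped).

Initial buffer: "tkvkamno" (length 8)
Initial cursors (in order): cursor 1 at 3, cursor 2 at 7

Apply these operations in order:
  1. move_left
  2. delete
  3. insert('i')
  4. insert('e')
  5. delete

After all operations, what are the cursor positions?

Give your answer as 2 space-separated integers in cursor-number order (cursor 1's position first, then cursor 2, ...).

Answer: 2 6

Derivation:
After op 1 (move_left): buffer="tkvkamno" (len 8), cursors c1@2 c2@6, authorship ........
After op 2 (delete): buffer="tvkano" (len 6), cursors c1@1 c2@4, authorship ......
After op 3 (insert('i')): buffer="tivkaino" (len 8), cursors c1@2 c2@6, authorship .1...2..
After op 4 (insert('e')): buffer="tievkaieno" (len 10), cursors c1@3 c2@8, authorship .11...22..
After op 5 (delete): buffer="tivkaino" (len 8), cursors c1@2 c2@6, authorship .1...2..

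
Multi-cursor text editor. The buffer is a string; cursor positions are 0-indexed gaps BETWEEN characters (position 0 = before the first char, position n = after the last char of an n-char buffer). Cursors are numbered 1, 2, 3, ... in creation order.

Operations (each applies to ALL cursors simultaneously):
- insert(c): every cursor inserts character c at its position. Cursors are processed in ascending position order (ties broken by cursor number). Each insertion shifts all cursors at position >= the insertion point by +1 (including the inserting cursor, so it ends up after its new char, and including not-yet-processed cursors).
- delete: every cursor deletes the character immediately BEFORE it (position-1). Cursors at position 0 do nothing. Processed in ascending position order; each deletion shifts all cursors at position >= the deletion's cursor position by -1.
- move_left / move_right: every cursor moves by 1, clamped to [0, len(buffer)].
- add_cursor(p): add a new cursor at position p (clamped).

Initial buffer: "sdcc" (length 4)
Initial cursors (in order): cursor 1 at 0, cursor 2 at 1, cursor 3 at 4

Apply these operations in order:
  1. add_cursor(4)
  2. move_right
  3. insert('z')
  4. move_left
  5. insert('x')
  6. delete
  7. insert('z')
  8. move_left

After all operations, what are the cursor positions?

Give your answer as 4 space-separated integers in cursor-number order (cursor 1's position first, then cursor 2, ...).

After op 1 (add_cursor(4)): buffer="sdcc" (len 4), cursors c1@0 c2@1 c3@4 c4@4, authorship ....
After op 2 (move_right): buffer="sdcc" (len 4), cursors c1@1 c2@2 c3@4 c4@4, authorship ....
After op 3 (insert('z')): buffer="szdzcczz" (len 8), cursors c1@2 c2@4 c3@8 c4@8, authorship .1.2..34
After op 4 (move_left): buffer="szdzcczz" (len 8), cursors c1@1 c2@3 c3@7 c4@7, authorship .1.2..34
After op 5 (insert('x')): buffer="sxzdxzcczxxz" (len 12), cursors c1@2 c2@5 c3@11 c4@11, authorship .11.22..3344
After op 6 (delete): buffer="szdzcczz" (len 8), cursors c1@1 c2@3 c3@7 c4@7, authorship .1.2..34
After op 7 (insert('z')): buffer="szzdzzcczzzz" (len 12), cursors c1@2 c2@5 c3@11 c4@11, authorship .11.22..3344
After op 8 (move_left): buffer="szzdzzcczzzz" (len 12), cursors c1@1 c2@4 c3@10 c4@10, authorship .11.22..3344

Answer: 1 4 10 10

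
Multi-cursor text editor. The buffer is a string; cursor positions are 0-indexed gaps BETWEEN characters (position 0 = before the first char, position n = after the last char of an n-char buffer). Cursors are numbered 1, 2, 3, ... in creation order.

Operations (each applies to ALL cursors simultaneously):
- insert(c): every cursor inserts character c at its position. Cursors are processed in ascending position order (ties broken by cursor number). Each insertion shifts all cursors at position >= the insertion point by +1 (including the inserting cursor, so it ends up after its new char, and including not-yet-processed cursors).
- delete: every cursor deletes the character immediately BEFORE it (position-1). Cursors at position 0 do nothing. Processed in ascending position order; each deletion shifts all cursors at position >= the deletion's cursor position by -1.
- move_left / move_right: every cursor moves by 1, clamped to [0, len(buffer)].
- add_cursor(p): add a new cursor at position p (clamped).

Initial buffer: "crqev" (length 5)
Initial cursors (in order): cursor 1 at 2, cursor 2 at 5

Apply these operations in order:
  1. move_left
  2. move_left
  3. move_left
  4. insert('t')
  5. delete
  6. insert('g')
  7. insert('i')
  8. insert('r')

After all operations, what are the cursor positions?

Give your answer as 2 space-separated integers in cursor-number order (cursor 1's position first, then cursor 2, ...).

Answer: 3 8

Derivation:
After op 1 (move_left): buffer="crqev" (len 5), cursors c1@1 c2@4, authorship .....
After op 2 (move_left): buffer="crqev" (len 5), cursors c1@0 c2@3, authorship .....
After op 3 (move_left): buffer="crqev" (len 5), cursors c1@0 c2@2, authorship .....
After op 4 (insert('t')): buffer="tcrtqev" (len 7), cursors c1@1 c2@4, authorship 1..2...
After op 5 (delete): buffer="crqev" (len 5), cursors c1@0 c2@2, authorship .....
After op 6 (insert('g')): buffer="gcrgqev" (len 7), cursors c1@1 c2@4, authorship 1..2...
After op 7 (insert('i')): buffer="gicrgiqev" (len 9), cursors c1@2 c2@6, authorship 11..22...
After op 8 (insert('r')): buffer="gircrgirqev" (len 11), cursors c1@3 c2@8, authorship 111..222...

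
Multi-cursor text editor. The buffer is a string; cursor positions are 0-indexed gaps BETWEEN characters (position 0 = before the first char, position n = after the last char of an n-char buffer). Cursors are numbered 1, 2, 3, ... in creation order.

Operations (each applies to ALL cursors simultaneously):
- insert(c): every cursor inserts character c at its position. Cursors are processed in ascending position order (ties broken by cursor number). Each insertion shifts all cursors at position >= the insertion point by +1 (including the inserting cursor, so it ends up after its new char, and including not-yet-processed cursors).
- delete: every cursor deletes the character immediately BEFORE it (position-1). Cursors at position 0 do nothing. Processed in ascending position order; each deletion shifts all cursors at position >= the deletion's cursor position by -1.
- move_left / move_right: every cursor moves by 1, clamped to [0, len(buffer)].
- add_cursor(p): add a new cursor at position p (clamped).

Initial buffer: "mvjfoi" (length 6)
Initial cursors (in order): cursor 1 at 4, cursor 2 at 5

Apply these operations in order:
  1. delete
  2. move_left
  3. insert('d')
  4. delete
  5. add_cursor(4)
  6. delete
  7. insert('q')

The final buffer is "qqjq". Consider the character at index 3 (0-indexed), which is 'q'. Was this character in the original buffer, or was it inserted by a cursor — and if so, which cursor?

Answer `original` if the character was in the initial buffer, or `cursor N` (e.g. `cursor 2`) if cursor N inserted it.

After op 1 (delete): buffer="mvji" (len 4), cursors c1@3 c2@3, authorship ....
After op 2 (move_left): buffer="mvji" (len 4), cursors c1@2 c2@2, authorship ....
After op 3 (insert('d')): buffer="mvddji" (len 6), cursors c1@4 c2@4, authorship ..12..
After op 4 (delete): buffer="mvji" (len 4), cursors c1@2 c2@2, authorship ....
After op 5 (add_cursor(4)): buffer="mvji" (len 4), cursors c1@2 c2@2 c3@4, authorship ....
After op 6 (delete): buffer="j" (len 1), cursors c1@0 c2@0 c3@1, authorship .
After op 7 (insert('q')): buffer="qqjq" (len 4), cursors c1@2 c2@2 c3@4, authorship 12.3
Authorship (.=original, N=cursor N): 1 2 . 3
Index 3: author = 3

Answer: cursor 3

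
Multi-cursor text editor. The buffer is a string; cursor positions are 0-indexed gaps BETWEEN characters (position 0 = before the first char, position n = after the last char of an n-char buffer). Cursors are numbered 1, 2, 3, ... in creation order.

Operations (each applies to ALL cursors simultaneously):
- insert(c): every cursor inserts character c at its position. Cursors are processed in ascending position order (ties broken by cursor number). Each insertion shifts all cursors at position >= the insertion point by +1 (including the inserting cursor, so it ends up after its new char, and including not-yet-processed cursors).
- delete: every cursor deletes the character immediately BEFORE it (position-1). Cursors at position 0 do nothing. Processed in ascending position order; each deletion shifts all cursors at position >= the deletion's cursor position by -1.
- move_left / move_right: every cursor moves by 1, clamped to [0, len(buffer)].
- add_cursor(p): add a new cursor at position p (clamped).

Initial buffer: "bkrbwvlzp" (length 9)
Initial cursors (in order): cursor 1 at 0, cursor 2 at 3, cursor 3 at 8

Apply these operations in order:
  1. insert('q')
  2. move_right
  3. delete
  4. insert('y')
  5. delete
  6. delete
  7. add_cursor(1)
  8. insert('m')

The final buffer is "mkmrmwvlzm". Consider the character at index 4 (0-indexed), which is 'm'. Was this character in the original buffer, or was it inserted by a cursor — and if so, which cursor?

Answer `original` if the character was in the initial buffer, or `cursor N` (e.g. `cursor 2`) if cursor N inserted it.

Answer: cursor 2

Derivation:
After op 1 (insert('q')): buffer="qbkrqbwvlzqp" (len 12), cursors c1@1 c2@5 c3@11, authorship 1...2.....3.
After op 2 (move_right): buffer="qbkrqbwvlzqp" (len 12), cursors c1@2 c2@6 c3@12, authorship 1...2.....3.
After op 3 (delete): buffer="qkrqwvlzq" (len 9), cursors c1@1 c2@4 c3@9, authorship 1..2....3
After op 4 (insert('y')): buffer="qykrqywvlzqy" (len 12), cursors c1@2 c2@6 c3@12, authorship 11..22....33
After op 5 (delete): buffer="qkrqwvlzq" (len 9), cursors c1@1 c2@4 c3@9, authorship 1..2....3
After op 6 (delete): buffer="krwvlz" (len 6), cursors c1@0 c2@2 c3@6, authorship ......
After op 7 (add_cursor(1)): buffer="krwvlz" (len 6), cursors c1@0 c4@1 c2@2 c3@6, authorship ......
After op 8 (insert('m')): buffer="mkmrmwvlzm" (len 10), cursors c1@1 c4@3 c2@5 c3@10, authorship 1.4.2....3
Authorship (.=original, N=cursor N): 1 . 4 . 2 . . . . 3
Index 4: author = 2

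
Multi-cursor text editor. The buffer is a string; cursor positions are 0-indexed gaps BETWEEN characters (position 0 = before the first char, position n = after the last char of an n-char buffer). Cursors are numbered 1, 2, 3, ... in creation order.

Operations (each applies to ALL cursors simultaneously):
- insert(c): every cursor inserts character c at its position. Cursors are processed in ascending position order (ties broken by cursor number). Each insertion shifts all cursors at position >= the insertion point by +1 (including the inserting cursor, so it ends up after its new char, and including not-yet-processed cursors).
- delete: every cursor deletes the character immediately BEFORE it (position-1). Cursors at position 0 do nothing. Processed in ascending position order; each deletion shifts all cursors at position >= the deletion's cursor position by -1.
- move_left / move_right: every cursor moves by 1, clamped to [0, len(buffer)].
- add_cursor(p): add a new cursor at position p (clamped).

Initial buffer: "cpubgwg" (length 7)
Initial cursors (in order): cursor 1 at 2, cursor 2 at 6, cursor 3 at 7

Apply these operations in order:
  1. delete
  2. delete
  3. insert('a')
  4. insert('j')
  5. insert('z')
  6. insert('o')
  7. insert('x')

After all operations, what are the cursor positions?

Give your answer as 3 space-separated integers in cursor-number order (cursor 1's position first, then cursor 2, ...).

After op 1 (delete): buffer="cubg" (len 4), cursors c1@1 c2@4 c3@4, authorship ....
After op 2 (delete): buffer="u" (len 1), cursors c1@0 c2@1 c3@1, authorship .
After op 3 (insert('a')): buffer="auaa" (len 4), cursors c1@1 c2@4 c3@4, authorship 1.23
After op 4 (insert('j')): buffer="ajuaajj" (len 7), cursors c1@2 c2@7 c3@7, authorship 11.2323
After op 5 (insert('z')): buffer="ajzuaajjzz" (len 10), cursors c1@3 c2@10 c3@10, authorship 111.232323
After op 6 (insert('o')): buffer="ajzouaajjzzoo" (len 13), cursors c1@4 c2@13 c3@13, authorship 1111.23232323
After op 7 (insert('x')): buffer="ajzoxuaajjzzooxx" (len 16), cursors c1@5 c2@16 c3@16, authorship 11111.2323232323

Answer: 5 16 16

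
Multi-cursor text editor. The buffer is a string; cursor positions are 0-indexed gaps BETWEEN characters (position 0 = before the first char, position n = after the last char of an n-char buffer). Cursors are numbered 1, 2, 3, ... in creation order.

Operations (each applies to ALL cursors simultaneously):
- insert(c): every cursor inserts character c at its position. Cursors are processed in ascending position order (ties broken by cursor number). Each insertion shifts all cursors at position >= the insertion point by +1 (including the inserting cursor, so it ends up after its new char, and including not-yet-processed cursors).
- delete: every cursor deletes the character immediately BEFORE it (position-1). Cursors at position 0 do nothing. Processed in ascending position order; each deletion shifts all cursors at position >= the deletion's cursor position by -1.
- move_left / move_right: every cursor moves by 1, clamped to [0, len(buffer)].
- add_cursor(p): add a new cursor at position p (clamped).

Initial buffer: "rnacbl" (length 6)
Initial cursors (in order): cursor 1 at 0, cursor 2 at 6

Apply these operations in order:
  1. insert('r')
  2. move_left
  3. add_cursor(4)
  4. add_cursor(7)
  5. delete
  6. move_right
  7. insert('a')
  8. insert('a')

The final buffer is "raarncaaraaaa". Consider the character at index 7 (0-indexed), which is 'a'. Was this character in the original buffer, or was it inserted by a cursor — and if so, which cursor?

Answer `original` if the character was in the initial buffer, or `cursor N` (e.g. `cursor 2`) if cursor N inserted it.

Answer: cursor 3

Derivation:
After op 1 (insert('r')): buffer="rrnacblr" (len 8), cursors c1@1 c2@8, authorship 1......2
After op 2 (move_left): buffer="rrnacblr" (len 8), cursors c1@0 c2@7, authorship 1......2
After op 3 (add_cursor(4)): buffer="rrnacblr" (len 8), cursors c1@0 c3@4 c2@7, authorship 1......2
After op 4 (add_cursor(7)): buffer="rrnacblr" (len 8), cursors c1@0 c3@4 c2@7 c4@7, authorship 1......2
After op 5 (delete): buffer="rrncr" (len 5), cursors c1@0 c3@3 c2@4 c4@4, authorship 1...2
After op 6 (move_right): buffer="rrncr" (len 5), cursors c1@1 c3@4 c2@5 c4@5, authorship 1...2
After op 7 (insert('a')): buffer="rarncaraa" (len 9), cursors c1@2 c3@6 c2@9 c4@9, authorship 11...3224
After op 8 (insert('a')): buffer="raarncaaraaaa" (len 13), cursors c1@3 c3@8 c2@13 c4@13, authorship 111...3322424
Authorship (.=original, N=cursor N): 1 1 1 . . . 3 3 2 2 4 2 4
Index 7: author = 3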